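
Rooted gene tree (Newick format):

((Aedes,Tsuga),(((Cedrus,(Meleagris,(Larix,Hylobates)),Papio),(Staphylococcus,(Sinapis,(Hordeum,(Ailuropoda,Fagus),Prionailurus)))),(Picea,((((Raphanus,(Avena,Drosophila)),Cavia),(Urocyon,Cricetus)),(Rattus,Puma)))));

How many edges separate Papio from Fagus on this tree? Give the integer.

The MRCA of Papio and Fagus is the node subtending ((Cedrus,(Meleagris,(Larix,Hylobates)),Papio),(Staphylococcus,(Sinapis,(Hordeum,(Ailuropoda,Fagus),Prionailurus)))).
From Papio up to that node: 2 branches. From Fagus up to the same node: 5 branches. Total: 2 + 5 = 7.

7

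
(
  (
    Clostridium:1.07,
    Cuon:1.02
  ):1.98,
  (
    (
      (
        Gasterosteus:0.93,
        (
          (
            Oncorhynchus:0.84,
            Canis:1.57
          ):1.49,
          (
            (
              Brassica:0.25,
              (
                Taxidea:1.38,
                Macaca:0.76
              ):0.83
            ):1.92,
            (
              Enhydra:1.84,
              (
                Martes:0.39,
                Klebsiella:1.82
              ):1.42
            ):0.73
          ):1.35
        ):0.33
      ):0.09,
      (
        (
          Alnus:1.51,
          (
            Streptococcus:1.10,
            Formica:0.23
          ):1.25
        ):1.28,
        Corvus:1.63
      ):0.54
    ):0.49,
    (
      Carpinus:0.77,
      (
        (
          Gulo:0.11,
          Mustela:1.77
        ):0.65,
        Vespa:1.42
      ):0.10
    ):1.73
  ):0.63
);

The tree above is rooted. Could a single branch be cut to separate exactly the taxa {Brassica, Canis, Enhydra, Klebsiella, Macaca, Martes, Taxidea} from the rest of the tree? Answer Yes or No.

No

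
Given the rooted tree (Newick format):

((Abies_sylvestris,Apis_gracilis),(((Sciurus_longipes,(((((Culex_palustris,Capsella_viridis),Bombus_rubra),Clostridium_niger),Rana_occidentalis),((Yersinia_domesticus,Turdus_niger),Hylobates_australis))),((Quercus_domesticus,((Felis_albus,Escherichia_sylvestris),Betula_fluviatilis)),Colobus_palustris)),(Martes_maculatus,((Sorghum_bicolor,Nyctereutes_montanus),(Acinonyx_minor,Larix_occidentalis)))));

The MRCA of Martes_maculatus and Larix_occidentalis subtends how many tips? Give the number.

5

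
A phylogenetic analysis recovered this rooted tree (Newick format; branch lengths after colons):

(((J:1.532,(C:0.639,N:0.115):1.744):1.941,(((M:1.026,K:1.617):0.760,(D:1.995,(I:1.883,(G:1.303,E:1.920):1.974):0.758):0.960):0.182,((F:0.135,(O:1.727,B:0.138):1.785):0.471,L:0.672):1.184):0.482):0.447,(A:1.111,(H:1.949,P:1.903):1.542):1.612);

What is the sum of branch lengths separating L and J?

5.811

The path runs L → … → MRCA → … → J; the MRCA is the node subtending ((J,(C,N)),(((M,K),(D,(I,(G,E)))),((F,(O,B)),L))).
Branch lengths along that path: 0.672 + 1.184 + 0.482 + 1.941 + 1.532 = 5.811.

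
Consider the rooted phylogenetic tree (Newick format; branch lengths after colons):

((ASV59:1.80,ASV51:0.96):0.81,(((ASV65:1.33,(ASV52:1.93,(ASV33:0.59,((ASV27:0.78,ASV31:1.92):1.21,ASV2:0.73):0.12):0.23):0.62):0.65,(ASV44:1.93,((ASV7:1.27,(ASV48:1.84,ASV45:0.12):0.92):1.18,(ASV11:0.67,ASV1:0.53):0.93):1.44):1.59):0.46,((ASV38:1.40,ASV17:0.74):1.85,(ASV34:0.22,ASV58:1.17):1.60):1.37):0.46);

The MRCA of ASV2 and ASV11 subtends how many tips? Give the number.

The MRCA of ASV2 and ASV11 is the node subtending ((ASV65,(ASV52,(ASV33,((ASV27,ASV31),ASV2)))),(ASV44,((ASV7,(ASV48,ASV45)),(ASV11,ASV1)))).
That clade contains 12 terminal taxa: ASV1, ASV11, ASV2, ASV27, ASV31, ASV33, ASV44, ASV45, ASV48, ASV52, ASV65, ASV7.

12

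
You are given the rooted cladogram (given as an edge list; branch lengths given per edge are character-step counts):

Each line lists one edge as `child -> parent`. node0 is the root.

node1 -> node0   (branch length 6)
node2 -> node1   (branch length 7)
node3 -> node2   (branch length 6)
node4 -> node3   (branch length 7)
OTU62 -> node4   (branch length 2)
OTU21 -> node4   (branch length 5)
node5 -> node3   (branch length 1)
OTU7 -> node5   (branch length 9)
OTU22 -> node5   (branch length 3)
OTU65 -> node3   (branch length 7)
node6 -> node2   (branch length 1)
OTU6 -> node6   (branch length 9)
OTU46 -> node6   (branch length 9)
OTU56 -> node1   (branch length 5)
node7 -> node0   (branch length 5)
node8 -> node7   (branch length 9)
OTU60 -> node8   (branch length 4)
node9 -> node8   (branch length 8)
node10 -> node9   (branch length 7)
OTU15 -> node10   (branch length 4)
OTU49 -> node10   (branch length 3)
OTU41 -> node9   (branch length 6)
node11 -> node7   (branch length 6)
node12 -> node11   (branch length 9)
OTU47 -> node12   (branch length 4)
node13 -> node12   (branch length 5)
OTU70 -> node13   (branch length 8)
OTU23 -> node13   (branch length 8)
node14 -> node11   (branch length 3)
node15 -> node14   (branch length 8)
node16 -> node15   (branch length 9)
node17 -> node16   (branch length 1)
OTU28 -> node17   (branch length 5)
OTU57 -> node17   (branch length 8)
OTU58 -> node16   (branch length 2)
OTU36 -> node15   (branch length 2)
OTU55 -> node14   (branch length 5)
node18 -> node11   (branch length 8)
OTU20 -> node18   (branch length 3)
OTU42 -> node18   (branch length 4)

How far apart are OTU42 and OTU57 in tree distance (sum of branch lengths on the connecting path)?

41

The path runs OTU42 → … → MRCA → … → OTU57; the MRCA is the node subtending ((OTU47,(OTU70,OTU23)),((((OTU28,OTU57),OTU58),OTU36),OTU55),(OTU20,OTU42)).
Branch lengths along that path: 4 + 8 + 3 + 8 + 9 + 1 + 8 = 41.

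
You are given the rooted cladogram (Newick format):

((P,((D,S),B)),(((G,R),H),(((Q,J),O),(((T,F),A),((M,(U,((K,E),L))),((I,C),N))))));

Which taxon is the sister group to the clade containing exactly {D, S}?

B

The clade containing exactly {D, S} attaches to the tree at the node subtending ((D,S),B).
The other lineage descending from that same node — the sister group — is the single tip B.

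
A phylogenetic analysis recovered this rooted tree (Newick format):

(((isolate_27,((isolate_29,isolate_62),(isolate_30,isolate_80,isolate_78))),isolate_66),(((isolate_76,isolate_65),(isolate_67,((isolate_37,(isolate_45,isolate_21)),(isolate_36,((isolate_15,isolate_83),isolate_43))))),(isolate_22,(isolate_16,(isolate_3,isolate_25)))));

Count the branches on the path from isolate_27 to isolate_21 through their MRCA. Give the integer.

10

The MRCA of isolate_27 and isolate_21 is the root of the tree.
From isolate_27 up to that node: 3 branches. From isolate_21 up to the same node: 7 branches. Total: 3 + 7 = 10.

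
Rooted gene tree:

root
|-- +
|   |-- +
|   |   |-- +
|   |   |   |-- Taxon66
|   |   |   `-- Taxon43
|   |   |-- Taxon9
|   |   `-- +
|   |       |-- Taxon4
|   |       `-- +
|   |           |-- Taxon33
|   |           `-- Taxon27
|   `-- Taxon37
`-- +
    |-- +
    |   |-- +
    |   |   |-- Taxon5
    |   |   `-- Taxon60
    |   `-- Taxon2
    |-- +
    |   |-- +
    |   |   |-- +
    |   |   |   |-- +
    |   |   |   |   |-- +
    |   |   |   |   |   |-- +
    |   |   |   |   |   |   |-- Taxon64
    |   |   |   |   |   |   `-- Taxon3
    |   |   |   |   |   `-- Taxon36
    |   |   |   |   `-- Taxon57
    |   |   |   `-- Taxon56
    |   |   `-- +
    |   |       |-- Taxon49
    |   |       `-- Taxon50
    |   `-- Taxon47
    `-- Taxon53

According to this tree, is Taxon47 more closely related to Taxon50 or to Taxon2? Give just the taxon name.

The MRCA of Taxon47 and Taxon50 subtends ((((((Taxon64,Taxon3),Taxon36),Taxon57),Taxon56),(Taxon49,Taxon50)),Taxon47) (8 taxa).
The MRCA of Taxon47 and Taxon2 subtends (((Taxon5,Taxon60),Taxon2),((((((Taxon64,Taxon3),Taxon36),Taxon57),Taxon56),(Taxon49,Taxon50)),Taxon47),Taxon53) (12 taxa).
The first is nested inside the second, so Taxon47 shares a more recent common ancestor with Taxon50.

Taxon50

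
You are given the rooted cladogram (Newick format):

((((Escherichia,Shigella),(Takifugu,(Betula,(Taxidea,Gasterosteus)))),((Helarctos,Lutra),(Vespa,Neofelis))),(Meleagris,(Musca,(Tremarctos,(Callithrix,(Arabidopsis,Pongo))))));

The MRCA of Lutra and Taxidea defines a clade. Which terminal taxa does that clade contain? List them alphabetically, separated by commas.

Betula, Escherichia, Gasterosteus, Helarctos, Lutra, Neofelis, Shigella, Takifugu, Taxidea, Vespa

Tracing Lutra: it sits inside (Helarctos,Lutra).
Tracing Taxidea: it sits inside (Taxidea,Gasterosteus).
The smallest clade enclosing both is (((Escherichia,Shigella),(Takifugu,(Betula,(Taxidea,Gasterosteus)))),((Helarctos,Lutra),(Vespa,Neofelis))); the answer is its 10 terminal taxa in alphabetical order.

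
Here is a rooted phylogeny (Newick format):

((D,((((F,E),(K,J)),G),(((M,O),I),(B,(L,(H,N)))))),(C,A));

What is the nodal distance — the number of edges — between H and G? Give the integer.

The MRCA of H and G is the node subtending ((((F,E),(K,J)),G),(((M,O),I),(B,(L,(H,N))))).
From H up to that node: 5 branches. From G up to the same node: 2 branches. Total: 5 + 2 = 7.

7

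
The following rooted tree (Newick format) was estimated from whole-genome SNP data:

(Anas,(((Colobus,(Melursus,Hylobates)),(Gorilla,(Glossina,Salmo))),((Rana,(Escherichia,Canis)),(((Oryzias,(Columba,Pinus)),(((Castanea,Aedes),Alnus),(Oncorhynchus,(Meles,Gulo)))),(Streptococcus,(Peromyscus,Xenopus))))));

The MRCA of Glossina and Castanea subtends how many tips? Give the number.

The MRCA of Glossina and Castanea is the node subtending (((Colobus,(Melursus,Hylobates)),(Gorilla,(Glossina,Salmo))),((Rana,(Escherichia,Canis)),(((Oryzias,(Columba,Pinus)),(((Castanea,Aedes),Alnus),(Oncorhynchus,(Meles,Gulo)))),(Streptococcus,(Peromyscus,Xenopus))))).
That clade contains 21 terminal taxa: Aedes, Alnus, Canis, Castanea, Colobus, Columba, Escherichia, Glossina, Gorilla, Gulo, Hylobates, Meles, Melursus, Oncorhynchus, Oryzias, Peromyscus, Pinus, Rana, Salmo, Streptococcus, Xenopus.

21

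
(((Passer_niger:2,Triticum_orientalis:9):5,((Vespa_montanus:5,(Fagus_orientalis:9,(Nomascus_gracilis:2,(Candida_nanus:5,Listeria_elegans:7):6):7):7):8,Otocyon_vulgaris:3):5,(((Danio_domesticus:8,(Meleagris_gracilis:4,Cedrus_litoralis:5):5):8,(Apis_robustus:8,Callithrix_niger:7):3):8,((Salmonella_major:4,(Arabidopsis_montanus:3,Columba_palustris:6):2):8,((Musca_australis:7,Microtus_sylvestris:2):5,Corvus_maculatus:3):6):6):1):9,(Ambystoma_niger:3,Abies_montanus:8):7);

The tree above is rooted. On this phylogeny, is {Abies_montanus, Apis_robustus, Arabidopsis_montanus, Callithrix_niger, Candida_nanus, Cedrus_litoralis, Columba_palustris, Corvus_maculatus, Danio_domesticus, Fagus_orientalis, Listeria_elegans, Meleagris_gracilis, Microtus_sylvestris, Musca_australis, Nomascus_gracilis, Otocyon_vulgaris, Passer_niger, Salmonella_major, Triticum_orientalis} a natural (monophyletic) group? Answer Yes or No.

No

The MRCA of the listed taxa is the root, so the smallest clade containing them is the whole tree.
That clade also contains Ambystoma_niger, Vespa_montanus, which are not in the proposed group, so the group is not monophyletic.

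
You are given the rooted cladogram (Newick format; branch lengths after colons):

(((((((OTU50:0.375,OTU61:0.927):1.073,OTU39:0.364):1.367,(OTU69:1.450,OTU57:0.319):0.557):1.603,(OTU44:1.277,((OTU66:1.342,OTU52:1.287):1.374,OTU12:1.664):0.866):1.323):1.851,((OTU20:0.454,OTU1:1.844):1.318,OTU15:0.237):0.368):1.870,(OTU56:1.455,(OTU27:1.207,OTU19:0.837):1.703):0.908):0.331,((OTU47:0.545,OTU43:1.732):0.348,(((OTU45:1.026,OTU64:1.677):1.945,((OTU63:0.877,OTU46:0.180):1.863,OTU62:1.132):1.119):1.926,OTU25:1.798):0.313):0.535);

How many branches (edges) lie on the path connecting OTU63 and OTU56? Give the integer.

The MRCA of OTU63 and OTU56 is the root of the tree.
From OTU63 up to that node: 6 branches. From OTU56 up to the same node: 3 branches. Total: 6 + 3 = 9.

9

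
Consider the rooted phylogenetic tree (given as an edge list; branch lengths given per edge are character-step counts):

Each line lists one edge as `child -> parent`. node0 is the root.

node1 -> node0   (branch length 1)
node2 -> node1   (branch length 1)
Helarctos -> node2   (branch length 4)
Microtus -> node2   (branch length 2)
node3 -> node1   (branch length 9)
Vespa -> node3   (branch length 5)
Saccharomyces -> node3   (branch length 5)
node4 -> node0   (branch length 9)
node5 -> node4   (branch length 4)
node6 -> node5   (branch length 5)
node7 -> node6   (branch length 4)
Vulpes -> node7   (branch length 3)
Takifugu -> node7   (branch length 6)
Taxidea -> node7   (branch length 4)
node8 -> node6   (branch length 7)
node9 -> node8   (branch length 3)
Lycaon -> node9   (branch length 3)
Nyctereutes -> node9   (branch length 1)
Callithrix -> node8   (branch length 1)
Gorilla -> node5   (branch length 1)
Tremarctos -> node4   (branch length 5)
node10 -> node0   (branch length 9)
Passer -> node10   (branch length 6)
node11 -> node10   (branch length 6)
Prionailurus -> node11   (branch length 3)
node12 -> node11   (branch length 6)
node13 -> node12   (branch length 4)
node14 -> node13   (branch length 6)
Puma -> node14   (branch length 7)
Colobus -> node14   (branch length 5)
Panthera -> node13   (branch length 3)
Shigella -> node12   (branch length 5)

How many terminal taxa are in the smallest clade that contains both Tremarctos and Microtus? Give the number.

18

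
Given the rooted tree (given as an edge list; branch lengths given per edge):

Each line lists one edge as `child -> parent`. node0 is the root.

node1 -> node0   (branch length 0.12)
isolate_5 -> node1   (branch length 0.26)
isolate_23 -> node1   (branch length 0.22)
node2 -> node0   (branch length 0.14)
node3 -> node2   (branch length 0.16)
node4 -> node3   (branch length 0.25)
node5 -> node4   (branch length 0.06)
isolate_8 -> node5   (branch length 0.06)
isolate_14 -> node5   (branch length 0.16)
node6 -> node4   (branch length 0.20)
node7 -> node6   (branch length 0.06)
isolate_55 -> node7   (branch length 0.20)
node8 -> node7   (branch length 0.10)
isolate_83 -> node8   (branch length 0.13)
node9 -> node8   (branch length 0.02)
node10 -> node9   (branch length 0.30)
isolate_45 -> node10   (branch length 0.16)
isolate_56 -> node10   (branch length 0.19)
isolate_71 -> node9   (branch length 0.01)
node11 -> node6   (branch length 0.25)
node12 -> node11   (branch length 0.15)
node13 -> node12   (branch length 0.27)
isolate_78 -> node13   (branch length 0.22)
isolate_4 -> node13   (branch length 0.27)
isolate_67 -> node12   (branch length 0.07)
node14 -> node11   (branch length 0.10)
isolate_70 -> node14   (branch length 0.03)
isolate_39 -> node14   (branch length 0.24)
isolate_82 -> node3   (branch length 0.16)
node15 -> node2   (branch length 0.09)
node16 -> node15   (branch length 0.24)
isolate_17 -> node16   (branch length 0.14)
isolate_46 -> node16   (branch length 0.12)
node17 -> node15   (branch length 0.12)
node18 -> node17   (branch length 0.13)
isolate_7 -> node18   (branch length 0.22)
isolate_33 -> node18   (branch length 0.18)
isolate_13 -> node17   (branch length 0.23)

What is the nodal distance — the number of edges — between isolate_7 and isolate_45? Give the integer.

The MRCA of isolate_7 and isolate_45 is the node subtending ((((isolate_8,isolate_14),((isolate_55,(isolate_83,((isolate_45,isolate_56),isolate_71))),(((isolate_78,isolate_4),isolate_67),(isolate_70,isolate_39)))),isolate_82),((isolate_17,isolate_46),((isolate_7,isolate_33),isolate_13))).
From isolate_7 up to that node: 4 branches. From isolate_45 up to the same node: 8 branches. Total: 4 + 8 = 12.

12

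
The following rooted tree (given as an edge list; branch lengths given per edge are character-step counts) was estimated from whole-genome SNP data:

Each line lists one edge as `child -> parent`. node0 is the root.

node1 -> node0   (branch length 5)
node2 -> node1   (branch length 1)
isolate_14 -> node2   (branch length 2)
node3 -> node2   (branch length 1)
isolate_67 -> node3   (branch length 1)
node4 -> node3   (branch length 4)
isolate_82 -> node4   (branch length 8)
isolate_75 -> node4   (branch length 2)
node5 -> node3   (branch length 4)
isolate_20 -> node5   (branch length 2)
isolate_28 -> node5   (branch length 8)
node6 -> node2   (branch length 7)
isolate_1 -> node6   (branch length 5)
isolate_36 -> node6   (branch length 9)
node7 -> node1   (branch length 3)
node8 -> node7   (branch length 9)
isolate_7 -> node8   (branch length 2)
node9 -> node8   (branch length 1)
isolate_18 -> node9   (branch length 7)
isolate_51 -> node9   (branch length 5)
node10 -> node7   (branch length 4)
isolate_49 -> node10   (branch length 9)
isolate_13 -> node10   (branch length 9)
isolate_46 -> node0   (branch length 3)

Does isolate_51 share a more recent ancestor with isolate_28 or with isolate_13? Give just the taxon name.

The MRCA of isolate_51 and isolate_13 subtends ((isolate_7,(isolate_18,isolate_51)),(isolate_49,isolate_13)) (5 taxa).
The MRCA of isolate_51 and isolate_28 subtends ((isolate_14,(isolate_67,(isolate_82,isolate_75),(isolate_20,isolate_28)),(isolate_1,isolate_36)),((isolate_7,(isolate_18,isolate_51)),(isolate_49,isolate_13))) (13 taxa).
The first is nested inside the second, so isolate_51 shares a more recent common ancestor with isolate_13.

isolate_13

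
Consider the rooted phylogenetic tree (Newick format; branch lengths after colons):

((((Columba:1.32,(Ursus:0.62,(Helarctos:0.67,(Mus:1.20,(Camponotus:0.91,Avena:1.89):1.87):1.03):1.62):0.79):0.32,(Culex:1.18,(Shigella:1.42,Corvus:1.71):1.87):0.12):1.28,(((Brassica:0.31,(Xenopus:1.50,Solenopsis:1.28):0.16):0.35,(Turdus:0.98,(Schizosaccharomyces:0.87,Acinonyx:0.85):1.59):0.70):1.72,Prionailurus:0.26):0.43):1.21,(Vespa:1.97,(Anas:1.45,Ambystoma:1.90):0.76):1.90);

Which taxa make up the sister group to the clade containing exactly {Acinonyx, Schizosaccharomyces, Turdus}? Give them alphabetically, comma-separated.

The clade containing exactly {Acinonyx, Schizosaccharomyces, Turdus} attaches to the tree at the node subtending ((Brassica,(Xenopus,Solenopsis)),(Turdus,(Schizosaccharomyces,Acinonyx))).
The other lineage descending from that same node — the sister group — is (Brassica,(Xenopus,Solenopsis)); its 3 tips in alphabetical order are the answer.

Brassica, Solenopsis, Xenopus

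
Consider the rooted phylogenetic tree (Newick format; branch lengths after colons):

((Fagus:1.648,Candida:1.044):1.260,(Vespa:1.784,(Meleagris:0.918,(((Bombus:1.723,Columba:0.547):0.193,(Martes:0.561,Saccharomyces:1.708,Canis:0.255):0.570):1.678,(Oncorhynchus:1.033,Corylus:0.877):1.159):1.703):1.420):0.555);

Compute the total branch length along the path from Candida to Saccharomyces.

The path runs Candida → … → MRCA → … → Saccharomyces; the MRCA is the root of the tree.
Branch lengths along that path: 1.044 + 1.260 + 0.555 + 1.420 + 1.703 + 1.678 + 0.570 + 1.708 = 9.938.

9.938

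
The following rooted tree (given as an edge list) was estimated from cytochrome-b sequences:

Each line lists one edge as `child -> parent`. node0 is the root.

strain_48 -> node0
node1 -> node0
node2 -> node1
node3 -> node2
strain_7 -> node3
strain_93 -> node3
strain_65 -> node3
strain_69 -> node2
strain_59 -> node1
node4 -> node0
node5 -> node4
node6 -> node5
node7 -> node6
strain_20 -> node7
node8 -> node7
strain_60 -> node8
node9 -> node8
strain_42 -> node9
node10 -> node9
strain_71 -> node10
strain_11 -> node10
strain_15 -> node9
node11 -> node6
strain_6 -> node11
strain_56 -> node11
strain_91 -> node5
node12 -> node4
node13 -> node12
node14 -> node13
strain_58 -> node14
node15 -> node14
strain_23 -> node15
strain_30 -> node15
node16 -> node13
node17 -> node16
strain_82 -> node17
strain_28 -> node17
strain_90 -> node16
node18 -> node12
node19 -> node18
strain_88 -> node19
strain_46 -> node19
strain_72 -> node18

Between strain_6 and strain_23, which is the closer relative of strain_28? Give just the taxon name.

strain_23

The MRCA of strain_28 and strain_23 subtends ((strain_58,(strain_23,strain_30)),((strain_82,strain_28),strain_90)) (6 taxa).
The MRCA of strain_28 and strain_6 subtends ((((strain_20,(strain_60,(strain_42,(strain_71,strain_11),strain_15))),(strain_6,strain_56)),strain_91),(((strain_58,(strain_23,strain_30)),((strain_82,strain_28),strain_90)),((strain_88,strain_46),strain_72))) (18 taxa).
The first is nested inside the second, so strain_28 shares a more recent common ancestor with strain_23.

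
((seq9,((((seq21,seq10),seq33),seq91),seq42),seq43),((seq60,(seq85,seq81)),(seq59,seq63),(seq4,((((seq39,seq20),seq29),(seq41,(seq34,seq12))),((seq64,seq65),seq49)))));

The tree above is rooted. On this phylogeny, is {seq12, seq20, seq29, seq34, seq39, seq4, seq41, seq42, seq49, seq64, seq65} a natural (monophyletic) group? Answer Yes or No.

No

The MRCA of the listed taxa is the root, so the smallest clade containing them is the whole tree.
That clade also contains seq10, seq21, seq33, seq43, seq59, seq60, seq63, seq81, seq85, seq9, seq91, which are not in the proposed group, so the group is not monophyletic.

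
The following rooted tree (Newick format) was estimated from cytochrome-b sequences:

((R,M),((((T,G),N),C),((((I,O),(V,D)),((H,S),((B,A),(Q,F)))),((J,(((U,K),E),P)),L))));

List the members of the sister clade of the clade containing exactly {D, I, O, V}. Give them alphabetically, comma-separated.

The clade containing exactly {D, I, O, V} attaches to the tree at the node subtending (((I,O),(V,D)),((H,S),((B,A),(Q,F)))).
The other lineage descending from that same node — the sister group — is ((H,S),((B,A),(Q,F))); its 6 tips in alphabetical order are the answer.

A, B, F, H, Q, S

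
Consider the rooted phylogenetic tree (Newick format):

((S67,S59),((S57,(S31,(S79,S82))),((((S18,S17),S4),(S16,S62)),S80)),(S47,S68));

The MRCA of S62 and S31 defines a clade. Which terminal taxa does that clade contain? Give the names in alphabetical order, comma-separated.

S16, S17, S18, S31, S4, S57, S62, S79, S80, S82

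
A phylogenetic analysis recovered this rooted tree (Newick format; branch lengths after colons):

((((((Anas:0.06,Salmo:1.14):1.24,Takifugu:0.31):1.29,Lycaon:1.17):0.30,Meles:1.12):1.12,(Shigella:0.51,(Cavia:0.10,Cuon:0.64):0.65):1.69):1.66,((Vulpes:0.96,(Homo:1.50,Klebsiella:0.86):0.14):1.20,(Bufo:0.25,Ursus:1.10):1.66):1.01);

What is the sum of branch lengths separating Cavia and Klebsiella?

7.31

The path runs Cavia → … → MRCA → … → Klebsiella; the MRCA is the root of the tree.
Branch lengths along that path: 0.10 + 0.65 + 1.69 + 1.66 + 1.01 + 1.20 + 0.14 + 0.86 = 7.31.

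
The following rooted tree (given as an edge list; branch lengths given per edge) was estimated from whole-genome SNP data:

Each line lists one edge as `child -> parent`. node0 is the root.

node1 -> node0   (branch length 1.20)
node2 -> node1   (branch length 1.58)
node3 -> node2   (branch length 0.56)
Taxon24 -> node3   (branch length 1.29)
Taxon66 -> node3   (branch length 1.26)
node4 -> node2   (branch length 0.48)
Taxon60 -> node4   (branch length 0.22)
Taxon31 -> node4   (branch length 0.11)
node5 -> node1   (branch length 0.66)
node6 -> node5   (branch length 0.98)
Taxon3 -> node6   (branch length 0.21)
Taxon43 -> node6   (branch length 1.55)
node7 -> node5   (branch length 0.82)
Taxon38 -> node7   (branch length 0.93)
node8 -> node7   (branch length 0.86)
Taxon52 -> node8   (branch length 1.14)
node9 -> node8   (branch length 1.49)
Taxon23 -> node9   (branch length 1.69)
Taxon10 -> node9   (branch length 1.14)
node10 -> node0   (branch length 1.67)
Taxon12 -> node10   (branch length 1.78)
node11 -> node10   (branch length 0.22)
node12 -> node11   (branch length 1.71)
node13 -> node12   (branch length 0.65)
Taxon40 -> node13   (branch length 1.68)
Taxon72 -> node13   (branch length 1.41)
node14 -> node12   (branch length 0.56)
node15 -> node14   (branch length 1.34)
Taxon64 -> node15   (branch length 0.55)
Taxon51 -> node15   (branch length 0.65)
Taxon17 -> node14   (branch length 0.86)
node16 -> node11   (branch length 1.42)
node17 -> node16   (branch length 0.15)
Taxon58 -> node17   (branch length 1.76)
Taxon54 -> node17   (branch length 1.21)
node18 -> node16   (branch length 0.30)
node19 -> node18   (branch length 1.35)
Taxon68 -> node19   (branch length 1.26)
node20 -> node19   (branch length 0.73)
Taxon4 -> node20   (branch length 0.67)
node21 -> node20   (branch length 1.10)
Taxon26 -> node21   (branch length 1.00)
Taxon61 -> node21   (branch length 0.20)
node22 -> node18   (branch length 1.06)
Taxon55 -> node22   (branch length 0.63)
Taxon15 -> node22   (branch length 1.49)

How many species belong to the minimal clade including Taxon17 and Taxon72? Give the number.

The MRCA of Taxon17 and Taxon72 is the node subtending ((Taxon40,Taxon72),((Taxon64,Taxon51),Taxon17)).
That clade contains 5 terminal taxa: Taxon17, Taxon40, Taxon51, Taxon64, Taxon72.

5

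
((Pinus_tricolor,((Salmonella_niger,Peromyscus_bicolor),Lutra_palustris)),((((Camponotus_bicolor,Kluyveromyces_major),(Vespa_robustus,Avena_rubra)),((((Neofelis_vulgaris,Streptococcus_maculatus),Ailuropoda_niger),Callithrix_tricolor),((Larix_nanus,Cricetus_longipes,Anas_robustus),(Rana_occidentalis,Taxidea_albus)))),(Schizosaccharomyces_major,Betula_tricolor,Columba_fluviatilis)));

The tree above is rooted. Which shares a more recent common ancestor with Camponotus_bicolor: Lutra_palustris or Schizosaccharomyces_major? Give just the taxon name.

Schizosaccharomyces_major

The MRCA of Camponotus_bicolor and Schizosaccharomyces_major subtends ((((Camponotus_bicolor,Kluyveromyces_major),(Vespa_robustus,Avena_rubra)),((((Neofelis_vulgaris,Streptococcus_maculatus),Ailuropoda_niger),Callithrix_tricolor),((Larix_nanus,Cricetus_longipes,Anas_robustus),(Rana_occidentalis,Taxidea_albus)))),(Schizosaccharomyces_major,Betula_tricolor,Columba_fluviatilis)) (16 taxa).
The MRCA of Camponotus_bicolor and Lutra_palustris is the root, subtending the entire tree (20 taxa).
The first is nested inside the second, so Camponotus_bicolor shares a more recent common ancestor with Schizosaccharomyces_major.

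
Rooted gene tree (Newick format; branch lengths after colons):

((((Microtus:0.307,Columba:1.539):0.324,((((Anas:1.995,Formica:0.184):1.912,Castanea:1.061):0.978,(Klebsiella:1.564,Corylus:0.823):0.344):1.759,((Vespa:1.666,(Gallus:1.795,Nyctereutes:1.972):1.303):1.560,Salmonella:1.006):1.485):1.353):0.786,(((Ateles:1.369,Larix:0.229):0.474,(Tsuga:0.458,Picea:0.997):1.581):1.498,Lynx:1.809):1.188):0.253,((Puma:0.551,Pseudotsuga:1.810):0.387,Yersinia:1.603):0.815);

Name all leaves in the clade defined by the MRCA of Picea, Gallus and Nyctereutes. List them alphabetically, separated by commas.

Tracing Picea: it sits inside (Tsuga,Picea).
Tracing Gallus: it sits inside (Gallus,Nyctereutes).
Tracing Nyctereutes: it sits inside (Gallus,Nyctereutes).
The smallest clade enclosing all 3 is (((Microtus,Columba),((((Anas,Formica),Castanea),(Klebsiella,Corylus)),((Vespa,(Gallus,Nyctereutes)),Salmonella))),(((Ateles,Larix),(Tsuga,Picea)),Lynx)); the answer is its 16 terminal taxa in alphabetical order.

Anas, Ateles, Castanea, Columba, Corylus, Formica, Gallus, Klebsiella, Larix, Lynx, Microtus, Nyctereutes, Picea, Salmonella, Tsuga, Vespa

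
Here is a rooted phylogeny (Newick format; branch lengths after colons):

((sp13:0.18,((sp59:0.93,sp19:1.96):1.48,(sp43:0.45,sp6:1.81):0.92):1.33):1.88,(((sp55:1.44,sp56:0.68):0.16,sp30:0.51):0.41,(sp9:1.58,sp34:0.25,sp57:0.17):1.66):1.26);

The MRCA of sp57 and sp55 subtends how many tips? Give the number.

The MRCA of sp57 and sp55 is the node subtending (((sp55,sp56),sp30),(sp9,sp34,sp57)).
That clade contains 6 terminal taxa: sp30, sp34, sp55, sp56, sp57, sp9.

6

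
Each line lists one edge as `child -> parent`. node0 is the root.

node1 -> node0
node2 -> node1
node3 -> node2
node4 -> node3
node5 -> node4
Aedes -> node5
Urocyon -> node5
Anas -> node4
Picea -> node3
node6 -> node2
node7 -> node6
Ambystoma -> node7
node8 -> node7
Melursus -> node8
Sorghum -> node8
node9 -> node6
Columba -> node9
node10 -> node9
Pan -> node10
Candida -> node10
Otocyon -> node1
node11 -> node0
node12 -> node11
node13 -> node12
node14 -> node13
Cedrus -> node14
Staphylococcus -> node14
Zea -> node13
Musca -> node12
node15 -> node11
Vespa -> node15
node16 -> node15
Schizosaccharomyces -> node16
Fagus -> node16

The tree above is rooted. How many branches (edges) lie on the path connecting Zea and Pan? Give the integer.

The MRCA of Zea and Pan is the root of the tree.
From Zea up to that node: 4 branches. From Pan up to the same node: 6 branches. Total: 4 + 6 = 10.

10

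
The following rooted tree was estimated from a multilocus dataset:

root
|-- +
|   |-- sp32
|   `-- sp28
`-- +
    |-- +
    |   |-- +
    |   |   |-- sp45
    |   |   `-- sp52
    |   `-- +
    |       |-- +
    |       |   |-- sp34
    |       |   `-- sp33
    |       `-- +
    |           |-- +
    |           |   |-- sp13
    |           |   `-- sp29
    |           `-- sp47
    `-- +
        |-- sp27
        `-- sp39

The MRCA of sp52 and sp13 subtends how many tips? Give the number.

7

The MRCA of sp52 and sp13 is the node subtending ((sp45,sp52),((sp34,sp33),((sp13,sp29),sp47))).
That clade contains 7 terminal taxa: sp13, sp29, sp33, sp34, sp45, sp47, sp52.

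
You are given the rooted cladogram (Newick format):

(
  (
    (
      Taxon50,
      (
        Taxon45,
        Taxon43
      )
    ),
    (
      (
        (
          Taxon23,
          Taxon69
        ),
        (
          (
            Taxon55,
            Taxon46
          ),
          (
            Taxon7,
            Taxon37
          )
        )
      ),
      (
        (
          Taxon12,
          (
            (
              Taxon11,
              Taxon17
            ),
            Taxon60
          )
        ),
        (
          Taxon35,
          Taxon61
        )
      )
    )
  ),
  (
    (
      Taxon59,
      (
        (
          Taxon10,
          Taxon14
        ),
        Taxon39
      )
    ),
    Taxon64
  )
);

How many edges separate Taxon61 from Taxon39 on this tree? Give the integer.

9

The MRCA of Taxon61 and Taxon39 is the root of the tree.
From Taxon61 up to that node: 5 branches. From Taxon39 up to the same node: 4 branches. Total: 5 + 4 = 9.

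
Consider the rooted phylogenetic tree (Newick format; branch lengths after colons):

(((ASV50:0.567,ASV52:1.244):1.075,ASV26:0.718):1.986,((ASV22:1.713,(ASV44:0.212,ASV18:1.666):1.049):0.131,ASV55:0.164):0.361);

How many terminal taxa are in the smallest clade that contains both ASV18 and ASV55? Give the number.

The MRCA of ASV18 and ASV55 is the node subtending ((ASV22,(ASV44,ASV18)),ASV55).
That clade contains 4 terminal taxa: ASV18, ASV22, ASV44, ASV55.

4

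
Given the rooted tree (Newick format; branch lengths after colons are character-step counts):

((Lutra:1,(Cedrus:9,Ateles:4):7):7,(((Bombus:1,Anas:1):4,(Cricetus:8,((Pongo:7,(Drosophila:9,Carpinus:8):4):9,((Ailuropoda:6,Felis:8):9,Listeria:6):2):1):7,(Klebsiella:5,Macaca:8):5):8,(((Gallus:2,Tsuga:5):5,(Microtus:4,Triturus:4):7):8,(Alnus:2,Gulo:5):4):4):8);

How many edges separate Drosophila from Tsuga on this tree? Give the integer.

The MRCA of Drosophila and Tsuga is the node subtending (((Bombus,Anas),(Cricetus,((Pongo,(Drosophila,Carpinus)),((Ailuropoda,Felis),Listeria))),(Klebsiella,Macaca)),(((Gallus,Tsuga),(Microtus,Triturus)),(Alnus,Gulo))).
From Drosophila up to that node: 6 branches. From Tsuga up to the same node: 4 branches. Total: 6 + 4 = 10.

10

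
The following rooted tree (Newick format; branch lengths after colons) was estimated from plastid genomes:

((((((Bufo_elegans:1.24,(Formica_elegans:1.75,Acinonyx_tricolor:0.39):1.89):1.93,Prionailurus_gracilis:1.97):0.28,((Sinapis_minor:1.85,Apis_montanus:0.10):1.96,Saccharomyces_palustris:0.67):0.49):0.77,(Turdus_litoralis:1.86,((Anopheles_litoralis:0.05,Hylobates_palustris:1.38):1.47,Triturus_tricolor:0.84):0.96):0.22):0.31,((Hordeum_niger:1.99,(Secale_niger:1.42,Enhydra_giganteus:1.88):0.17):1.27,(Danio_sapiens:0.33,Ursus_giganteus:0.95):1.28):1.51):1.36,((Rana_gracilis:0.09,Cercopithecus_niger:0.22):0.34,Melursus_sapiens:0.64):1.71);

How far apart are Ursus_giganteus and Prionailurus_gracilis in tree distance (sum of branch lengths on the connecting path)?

7.07

The path runs Ursus_giganteus → … → MRCA → … → Prionailurus_gracilis; the MRCA is the node subtending (((((Bufo_elegans,(Formica_elegans,Acinonyx_tricolor)),Prionailurus_gracilis),((Sinapis_minor,Apis_montanus),Saccharomyces_palustris)),(Turdus_litoralis,((Anopheles_litoralis,Hylobates_palustris),Triturus_tricolor))),((Hordeum_niger,(Secale_niger,Enhydra_giganteus)),(Danio_sapiens,Ursus_giganteus))).
Branch lengths along that path: 0.95 + 1.28 + 1.51 + 0.31 + 0.77 + 0.28 + 1.97 = 7.07.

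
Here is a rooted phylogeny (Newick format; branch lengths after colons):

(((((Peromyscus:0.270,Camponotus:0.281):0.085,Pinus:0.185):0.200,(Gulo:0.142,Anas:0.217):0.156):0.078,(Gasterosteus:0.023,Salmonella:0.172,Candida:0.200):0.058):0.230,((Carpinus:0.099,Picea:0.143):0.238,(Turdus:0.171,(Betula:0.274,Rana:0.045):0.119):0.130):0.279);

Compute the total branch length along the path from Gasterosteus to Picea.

0.971

The path runs Gasterosteus → … → MRCA → … → Picea; the MRCA is the root of the tree.
Branch lengths along that path: 0.023 + 0.058 + 0.230 + 0.279 + 0.238 + 0.143 = 0.971.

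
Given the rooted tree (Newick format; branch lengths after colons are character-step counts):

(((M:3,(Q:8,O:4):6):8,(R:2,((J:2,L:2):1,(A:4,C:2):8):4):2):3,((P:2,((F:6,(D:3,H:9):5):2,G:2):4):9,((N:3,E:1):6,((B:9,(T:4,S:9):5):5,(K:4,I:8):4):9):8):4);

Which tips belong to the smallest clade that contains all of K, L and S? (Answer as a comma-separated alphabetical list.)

A, B, C, D, E, F, G, H, I, J, K, L, M, N, O, P, Q, R, S, T

Tracing K: it sits inside (K,I).
Tracing L: it sits inside (J,L).
Tracing S: it sits inside (T,S).
The smallest clade enclosing all 3 is the whole tree (their MRCA is the root), so the answer is all 20 tips in alphabetical order.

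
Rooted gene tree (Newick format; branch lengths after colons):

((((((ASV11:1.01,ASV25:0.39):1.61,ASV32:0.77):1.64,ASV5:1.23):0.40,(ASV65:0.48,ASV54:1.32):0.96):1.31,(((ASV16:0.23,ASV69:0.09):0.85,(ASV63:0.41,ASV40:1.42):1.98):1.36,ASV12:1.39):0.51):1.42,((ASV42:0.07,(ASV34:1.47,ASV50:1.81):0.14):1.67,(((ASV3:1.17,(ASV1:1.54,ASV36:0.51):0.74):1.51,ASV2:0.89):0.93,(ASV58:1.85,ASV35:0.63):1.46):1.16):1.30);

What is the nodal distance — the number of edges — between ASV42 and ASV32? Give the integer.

The MRCA of ASV42 and ASV32 is the root of the tree.
From ASV42 up to that node: 3 branches. From ASV32 up to the same node: 5 branches. Total: 3 + 5 = 8.

8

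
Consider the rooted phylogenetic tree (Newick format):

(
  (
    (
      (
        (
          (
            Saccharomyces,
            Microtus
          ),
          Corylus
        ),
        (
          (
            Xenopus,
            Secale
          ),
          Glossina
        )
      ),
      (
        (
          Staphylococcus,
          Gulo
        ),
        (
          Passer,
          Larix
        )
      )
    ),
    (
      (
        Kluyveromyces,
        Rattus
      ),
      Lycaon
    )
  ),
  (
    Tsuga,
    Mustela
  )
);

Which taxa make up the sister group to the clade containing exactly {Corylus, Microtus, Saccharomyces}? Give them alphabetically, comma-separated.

Glossina, Secale, Xenopus

The clade containing exactly {Corylus, Microtus, Saccharomyces} attaches to the tree at the node subtending (((Saccharomyces,Microtus),Corylus),((Xenopus,Secale),Glossina)).
The other lineage descending from that same node — the sister group — is ((Xenopus,Secale),Glossina); its 3 tips in alphabetical order are the answer.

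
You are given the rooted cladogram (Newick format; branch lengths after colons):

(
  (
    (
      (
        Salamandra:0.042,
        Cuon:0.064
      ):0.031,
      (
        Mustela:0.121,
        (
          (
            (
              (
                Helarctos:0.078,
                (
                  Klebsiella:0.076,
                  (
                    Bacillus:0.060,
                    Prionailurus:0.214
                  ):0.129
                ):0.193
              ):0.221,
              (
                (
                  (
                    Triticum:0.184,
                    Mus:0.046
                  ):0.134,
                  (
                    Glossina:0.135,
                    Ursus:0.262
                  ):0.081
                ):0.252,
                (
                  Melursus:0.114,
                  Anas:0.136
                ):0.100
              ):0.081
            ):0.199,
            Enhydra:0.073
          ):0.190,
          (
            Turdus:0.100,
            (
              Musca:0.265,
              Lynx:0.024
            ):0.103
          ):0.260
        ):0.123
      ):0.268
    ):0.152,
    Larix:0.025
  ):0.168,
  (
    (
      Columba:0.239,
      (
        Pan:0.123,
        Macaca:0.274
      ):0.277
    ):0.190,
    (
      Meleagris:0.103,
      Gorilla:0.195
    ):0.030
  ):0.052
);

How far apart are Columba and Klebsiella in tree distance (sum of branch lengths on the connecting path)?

2.071

The path runs Columba → … → MRCA → … → Klebsiella; the MRCA is the root of the tree.
Branch lengths along that path: 0.239 + 0.190 + 0.052 + 0.168 + 0.152 + 0.268 + 0.123 + 0.190 + 0.199 + 0.221 + 0.193 + 0.076 = 2.071.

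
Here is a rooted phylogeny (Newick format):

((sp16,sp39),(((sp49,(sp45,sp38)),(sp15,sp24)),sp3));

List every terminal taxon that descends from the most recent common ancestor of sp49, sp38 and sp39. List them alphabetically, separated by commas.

sp15, sp16, sp24, sp3, sp38, sp39, sp45, sp49

Tracing sp49: it sits inside (sp49,(sp45,sp38)).
Tracing sp38: it sits inside (sp45,sp38).
Tracing sp39: it sits inside (sp16,sp39).
The smallest clade enclosing all 3 is the whole tree (their MRCA is the root), so the answer is all 8 tips in alphabetical order.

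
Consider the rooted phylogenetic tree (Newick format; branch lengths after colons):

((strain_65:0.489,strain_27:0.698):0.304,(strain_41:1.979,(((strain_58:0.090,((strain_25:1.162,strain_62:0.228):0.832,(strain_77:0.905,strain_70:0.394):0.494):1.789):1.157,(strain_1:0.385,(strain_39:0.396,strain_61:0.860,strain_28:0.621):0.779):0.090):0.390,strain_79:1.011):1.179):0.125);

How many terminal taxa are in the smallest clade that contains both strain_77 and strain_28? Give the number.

9

The MRCA of strain_77 and strain_28 is the node subtending ((strain_58,((strain_25,strain_62),(strain_77,strain_70))),(strain_1,(strain_39,strain_61,strain_28))).
That clade contains 9 terminal taxa: strain_1, strain_25, strain_28, strain_39, strain_58, strain_61, strain_62, strain_70, strain_77.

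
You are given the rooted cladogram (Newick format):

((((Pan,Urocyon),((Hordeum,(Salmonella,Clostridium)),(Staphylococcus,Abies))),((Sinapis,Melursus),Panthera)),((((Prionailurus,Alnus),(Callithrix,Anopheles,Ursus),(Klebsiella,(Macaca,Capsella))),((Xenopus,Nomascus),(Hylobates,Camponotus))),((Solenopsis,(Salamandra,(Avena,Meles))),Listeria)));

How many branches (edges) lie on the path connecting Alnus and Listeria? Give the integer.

6

The MRCA of Alnus and Listeria is the node subtending ((((Prionailurus,Alnus),(Callithrix,Anopheles,Ursus),(Klebsiella,(Macaca,Capsella))),((Xenopus,Nomascus),(Hylobates,Camponotus))),((Solenopsis,(Salamandra,(Avena,Meles))),Listeria)).
From Alnus up to that node: 4 branches. From Listeria up to the same node: 2 branches. Total: 4 + 2 = 6.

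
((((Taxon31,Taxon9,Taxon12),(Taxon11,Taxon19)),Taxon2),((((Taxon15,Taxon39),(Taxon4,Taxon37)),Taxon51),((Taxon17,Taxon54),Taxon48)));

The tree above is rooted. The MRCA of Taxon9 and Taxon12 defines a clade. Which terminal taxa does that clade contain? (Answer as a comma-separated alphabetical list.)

Tracing Taxon9: it sits inside (Taxon31,Taxon9,Taxon12).
Tracing Taxon12: it sits inside (Taxon31,Taxon9,Taxon12).
The smallest clade enclosing both is (Taxon31,Taxon9,Taxon12); the answer is its 3 terminal taxa in alphabetical order.

Taxon12, Taxon31, Taxon9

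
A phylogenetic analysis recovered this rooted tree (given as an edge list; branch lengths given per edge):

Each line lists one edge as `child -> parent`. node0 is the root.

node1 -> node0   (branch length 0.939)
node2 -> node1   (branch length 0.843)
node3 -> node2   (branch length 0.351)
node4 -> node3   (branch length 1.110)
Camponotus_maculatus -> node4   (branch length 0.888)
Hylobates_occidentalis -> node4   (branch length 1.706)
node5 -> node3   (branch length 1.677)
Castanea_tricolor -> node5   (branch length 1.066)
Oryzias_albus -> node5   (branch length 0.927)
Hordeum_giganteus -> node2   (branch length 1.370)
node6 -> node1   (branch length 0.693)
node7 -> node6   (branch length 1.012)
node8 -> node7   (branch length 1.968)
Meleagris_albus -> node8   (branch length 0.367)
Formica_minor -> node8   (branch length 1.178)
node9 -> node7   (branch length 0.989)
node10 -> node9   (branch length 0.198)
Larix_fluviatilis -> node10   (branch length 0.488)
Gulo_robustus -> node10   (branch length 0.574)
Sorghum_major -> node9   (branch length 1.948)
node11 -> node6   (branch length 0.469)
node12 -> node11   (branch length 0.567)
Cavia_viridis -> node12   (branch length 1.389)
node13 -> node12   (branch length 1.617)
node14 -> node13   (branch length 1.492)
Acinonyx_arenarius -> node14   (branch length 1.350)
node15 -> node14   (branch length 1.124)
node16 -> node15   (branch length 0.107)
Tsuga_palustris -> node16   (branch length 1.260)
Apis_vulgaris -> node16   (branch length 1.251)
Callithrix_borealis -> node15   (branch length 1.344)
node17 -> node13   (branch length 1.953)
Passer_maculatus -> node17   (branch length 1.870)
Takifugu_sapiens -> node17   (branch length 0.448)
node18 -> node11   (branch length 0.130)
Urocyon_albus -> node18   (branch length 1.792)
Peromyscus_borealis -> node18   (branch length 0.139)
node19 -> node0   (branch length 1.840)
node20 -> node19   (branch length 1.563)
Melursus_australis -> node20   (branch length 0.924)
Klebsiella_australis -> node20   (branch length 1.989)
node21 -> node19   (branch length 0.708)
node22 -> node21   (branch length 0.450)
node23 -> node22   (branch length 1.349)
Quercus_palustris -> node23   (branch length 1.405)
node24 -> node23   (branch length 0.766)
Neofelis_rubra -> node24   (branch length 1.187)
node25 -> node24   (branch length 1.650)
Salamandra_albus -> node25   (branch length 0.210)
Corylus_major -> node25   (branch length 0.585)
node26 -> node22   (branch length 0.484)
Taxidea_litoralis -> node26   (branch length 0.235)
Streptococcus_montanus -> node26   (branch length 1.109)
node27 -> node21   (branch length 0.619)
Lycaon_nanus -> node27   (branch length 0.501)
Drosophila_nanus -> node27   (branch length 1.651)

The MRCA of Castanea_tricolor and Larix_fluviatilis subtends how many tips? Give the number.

The MRCA of Castanea_tricolor and Larix_fluviatilis is the node subtending ((((Camponotus_maculatus,Hylobates_occidentalis),(Castanea_tricolor,Oryzias_albus)),Hordeum_giganteus),(((Meleagris_albus,Formica_minor),((Larix_fluviatilis,Gulo_robustus),Sorghum_major)),((Cavia_viridis,((Acinonyx_arenarius,((Tsuga_palustris,Apis_vulgaris),Callithrix_borealis)),(Passer_maculatus,Takifugu_sapiens))),(Urocyon_albus,Peromyscus_borealis)))).
That clade contains 19 terminal taxa: Acinonyx_arenarius, Apis_vulgaris, Callithrix_borealis, Camponotus_maculatus, Castanea_tricolor, Cavia_viridis, Formica_minor, Gulo_robustus, Hordeum_giganteus, Hylobates_occidentalis, Larix_fluviatilis, Meleagris_albus, Oryzias_albus, Passer_maculatus, Peromyscus_borealis, Sorghum_major, Takifugu_sapiens, Tsuga_palustris, Urocyon_albus.

19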